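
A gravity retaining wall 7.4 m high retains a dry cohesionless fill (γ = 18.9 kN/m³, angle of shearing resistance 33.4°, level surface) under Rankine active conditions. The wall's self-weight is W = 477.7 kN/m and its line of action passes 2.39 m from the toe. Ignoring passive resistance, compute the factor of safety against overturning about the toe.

3.09

K_a = tan²(45° − 33.4°/2) = 0.2899.
P_a = ½K_aγH² = 0.5×0.2899×18.9×7.4² = 150.0 kN/m, acting at H/3 = 2.467 m above the base.
Overturning moment M_o = P_a × H/3 = 150.0 × 2.467 = 370.1.
Resisting moment M_r = W × 2.39 = 477.7 × 2.39 = 1142.
FS_overturning = M_r/M_o = 1142/370.1 = 3.085.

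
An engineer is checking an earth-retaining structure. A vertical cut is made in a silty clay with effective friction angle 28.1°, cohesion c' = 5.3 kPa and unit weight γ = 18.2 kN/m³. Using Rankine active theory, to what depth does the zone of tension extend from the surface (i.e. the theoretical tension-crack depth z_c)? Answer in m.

K_a = tan²(45° − 28.1°/2) = 0.3596; √K_a = 0.5997.
The active pressure is zero where K_a γ z = 2c√K_a, so z_c = 2c/(γ√K_a) = 2×5.3/(18.2×0.5997) = 0.9712 m.

0.971 m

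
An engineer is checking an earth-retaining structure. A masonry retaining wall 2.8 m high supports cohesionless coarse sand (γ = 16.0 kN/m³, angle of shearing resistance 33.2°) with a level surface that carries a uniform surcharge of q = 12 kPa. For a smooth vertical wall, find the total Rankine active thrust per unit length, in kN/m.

28.2 kN/m

K_a = tan²(45° − φ/2) = 0.2924.
Soil triangle: ½ K_a γ H² = 0.5×0.2924×16.0×2.8² = 18.34 kN/m.
Surcharge rectangle: K_a q H = 0.2924×12×2.8 = 9.823 kN/m.
Total = 18.34 + 9.823 = 28.16 kN/m.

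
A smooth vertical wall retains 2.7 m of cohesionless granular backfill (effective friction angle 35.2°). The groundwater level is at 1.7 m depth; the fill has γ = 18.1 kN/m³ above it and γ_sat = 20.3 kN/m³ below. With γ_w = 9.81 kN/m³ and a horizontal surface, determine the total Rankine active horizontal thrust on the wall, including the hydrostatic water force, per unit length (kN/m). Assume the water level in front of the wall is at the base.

K_a = tan²(45° − φ/2) = 0.2687.
γ' = 20.3 − 9.81 = 10.49 kN/m³. Depth below WT = 1.0 m.
σ'_h at WT = K_a γ d_w = 8.268 kPa; at base = 8.268 + K_a γ' × 1.0 = 11.09 kPa.
P₁ (0–1.7 m) = ½×8.268×1.7 = 7.027. P₂ (1.7–2.7 m) = ½(8.268+11.09)×1.0 = 9.677.
P_w = ½ γ_w h₂² = 0.5×9.81×1.0² = 4.905. Total = 7.027+9.677+4.905 = 21.61 kN/m.

21.6 kN/m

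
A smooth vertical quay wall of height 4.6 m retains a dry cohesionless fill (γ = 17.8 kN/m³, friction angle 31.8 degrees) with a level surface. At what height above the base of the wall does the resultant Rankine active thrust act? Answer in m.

1.53 m

K_a = 0.3098.
The pressure distribution is triangular, so the resultant acts at H/3 above the base = 4.6/3 = 1.533 m.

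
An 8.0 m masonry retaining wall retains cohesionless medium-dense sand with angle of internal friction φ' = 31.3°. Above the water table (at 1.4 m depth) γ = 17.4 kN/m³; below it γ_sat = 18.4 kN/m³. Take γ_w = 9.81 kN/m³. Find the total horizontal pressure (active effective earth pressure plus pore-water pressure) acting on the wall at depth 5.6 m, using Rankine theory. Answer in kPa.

60.3 kPa

K_a = (1 − sin φ)/(1 + sin φ) = 0.3162.
γ' = 18.4 − 9.81 = 8.590 kN/m³.
Effective vertical stress at 5.6 m: σ'_v = 17.4×1.4 + 8.590×4.20 = 60.44 kPa.
σ'_h = K_a σ'_v = 0.3162 × 60.44 = 19.11 kPa; u = γ_w × 4.20 = 41.20 kPa.
Total σ_h = 19.11 + 41.20 = 60.31 kPa.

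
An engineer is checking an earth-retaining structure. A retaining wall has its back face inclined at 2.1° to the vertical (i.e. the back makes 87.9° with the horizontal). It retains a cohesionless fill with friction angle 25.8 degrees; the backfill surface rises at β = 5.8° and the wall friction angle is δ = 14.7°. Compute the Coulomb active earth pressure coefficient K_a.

0.399

K_a = sin²(α+φ) / [sin²α · sin(α−δ) · (1 + √{sin(φ+δ)sin(φ−β) / (sin(α−δ)sin(α+β))})²].
With α = 87.9°, φ = 25.8°, δ = 14.7°, β = 5.8°: K_a = 0.3992.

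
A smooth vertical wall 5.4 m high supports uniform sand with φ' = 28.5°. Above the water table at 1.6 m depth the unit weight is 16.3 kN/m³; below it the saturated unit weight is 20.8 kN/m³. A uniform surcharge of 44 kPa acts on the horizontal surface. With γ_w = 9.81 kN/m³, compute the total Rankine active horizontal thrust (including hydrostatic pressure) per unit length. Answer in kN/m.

225 kN/m

K_a = tan²(45° − φ/2) = 0.3540.
γ' = 20.8 − 9.81 = 10.99 kN/m³. h₂ = H − d_w = 3.8 m.
σ'_h: at surface K_a·q = 15.57; at WT K_a(q+γd_w) = 24.80; at base K_a(q+γd_w+γ'h₂) = 39.59 kPa.
P₁ = ½(15.57+24.80)×1.6 = 32.30; P₂ = ½(24.80+39.59)×3.8 = 122.3; P_w = ½γ_w h₂² = 70.83.
Total = 32.30+122.3+70.83 = 225.5 kN/m.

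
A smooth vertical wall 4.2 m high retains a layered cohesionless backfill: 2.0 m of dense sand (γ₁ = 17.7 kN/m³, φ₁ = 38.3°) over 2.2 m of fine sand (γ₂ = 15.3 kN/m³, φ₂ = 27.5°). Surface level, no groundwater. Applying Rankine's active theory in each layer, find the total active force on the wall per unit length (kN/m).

K_a1 = tan²(45°−38.3°/2) = 0.2347; K_a2 = tan²(45°−27.5°/2) = 0.3682.
Layer 1: σ at base = K_a1 γ₁ h₁ = 8.310 kPa; P₁ = ½×8.310×2.0 = 8.310.
Layer 2: σ_v at top = γ₁h₁ = 35.40; σ_h top = K_a2×35.40 = 13.04; σ_h base = K_a2×(35.40+15.3×2.2) = 25.43.
P₂ = ½(13.04+25.43)×2.2 = 42.31. Total P_a = 8.310+42.31 = 50.62 kN/m.

50.6 kN/m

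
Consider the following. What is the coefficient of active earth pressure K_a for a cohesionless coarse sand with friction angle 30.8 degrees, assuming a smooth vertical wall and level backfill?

0.323

K_a = tan²(45° − φ/2) = tan²(29.60°) = 0.3227.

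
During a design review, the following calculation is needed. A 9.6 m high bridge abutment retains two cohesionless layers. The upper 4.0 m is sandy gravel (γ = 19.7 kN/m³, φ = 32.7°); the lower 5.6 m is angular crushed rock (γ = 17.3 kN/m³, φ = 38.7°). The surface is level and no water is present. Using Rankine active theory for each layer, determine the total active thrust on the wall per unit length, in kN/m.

K_a1 = tan²(45°−32.7°/2) = 0.2985; K_a2 = tan²(45°−38.7°/2) = 0.2306.
Layer 1: σ at base = K_a1 γ₁ h₁ = 23.52 kPa; P₁ = ½×23.52×4.0 = 47.04.
Layer 2: σ_v at top = γ₁h₁ = 78.80; σ_h top = K_a2×78.80 = 18.17; σ_h base = K_a2×(78.80+17.3×5.6) = 40.51.
P₂ = ½(18.17+40.51)×5.6 = 164.3. Total P_a = 47.04+164.3 = 211.3 kN/m.

211 kN/m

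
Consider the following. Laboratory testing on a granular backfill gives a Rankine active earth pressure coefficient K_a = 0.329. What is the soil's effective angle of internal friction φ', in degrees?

K_a = tan²(45° − φ/2) ⇒ 45° − φ/2 = arctan(√0.329) = 29.84°.
φ = 2(45° − 29.84°) = 30.32°.

30.3°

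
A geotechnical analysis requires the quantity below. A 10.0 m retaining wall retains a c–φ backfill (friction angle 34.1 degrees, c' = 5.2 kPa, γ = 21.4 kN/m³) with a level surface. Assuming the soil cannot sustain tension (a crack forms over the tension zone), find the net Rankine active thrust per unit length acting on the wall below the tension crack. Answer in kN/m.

K_a = 0.2815; √K_a = 0.5306.
Tension-crack depth z_c = 2c/(γ√K_a) = 2×5.2/(21.4×0.5306) = 0.9159 m.
σ_a at base = K_a γ H − 2c√K_a = 0.2815×21.4×10.0 − 2×5.2×0.5306 = 54.73 kPa.
P_a = ½ × 54.73 × (H − z_c) = 0.5×54.73×9.084 = 248.6 kN/m.

249 kN/m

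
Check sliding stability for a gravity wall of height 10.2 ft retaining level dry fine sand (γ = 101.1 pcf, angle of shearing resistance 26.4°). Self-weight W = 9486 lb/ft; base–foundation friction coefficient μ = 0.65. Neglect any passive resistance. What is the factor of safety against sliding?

3.05

K_a = tan²(45° − 26.4°/2) = 0.3844.
P_a = ½K_aγH² = 0.5×0.3844×101.1×10.2² = 2022 lb/ft, acting at H/3 = 3.400 ft above the base.
FS_sliding = μW / P_a = 0.65×9486 / 2022 = 3.050.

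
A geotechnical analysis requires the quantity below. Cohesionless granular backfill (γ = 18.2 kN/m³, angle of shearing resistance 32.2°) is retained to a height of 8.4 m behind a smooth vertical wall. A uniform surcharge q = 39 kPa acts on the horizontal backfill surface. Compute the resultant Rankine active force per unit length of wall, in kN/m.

296 kN/m

K_a = tan²(45° − φ/2) = 0.3047.
Soil triangle: ½ K_a γ H² = 0.5×0.3047×18.2×8.4² = 195.7 kN/m.
Surcharge rectangle: K_a q H = 0.3047×39×8.4 = 99.83 kN/m.
Total = 195.7 + 99.83 = 295.5 kN/m.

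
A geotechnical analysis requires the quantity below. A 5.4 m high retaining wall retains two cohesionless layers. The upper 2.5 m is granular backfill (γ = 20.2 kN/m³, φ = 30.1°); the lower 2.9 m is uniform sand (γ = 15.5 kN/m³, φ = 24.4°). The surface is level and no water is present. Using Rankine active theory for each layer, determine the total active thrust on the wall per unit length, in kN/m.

109 kN/m

K_a1 = tan²(45°−30.1°/2) = 0.3320; K_a2 = tan²(45°−24.4°/2) = 0.4153.
Layer 1: σ at base = K_a1 γ₁ h₁ = 16.77 kPa; P₁ = ½×16.77×2.5 = 20.96.
Layer 2: σ_v at top = γ₁h₁ = 50.50; σ_h top = K_a2×50.50 = 20.97; σ_h base = K_a2×(50.50+15.5×2.9) = 39.64.
P₂ = ½(20.97+39.64)×2.9 = 87.89. Total P_a = 20.96+87.89 = 108.9 kN/m.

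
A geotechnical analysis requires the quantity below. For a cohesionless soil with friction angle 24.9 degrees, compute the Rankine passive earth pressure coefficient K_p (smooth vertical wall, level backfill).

K_p = (1 + sin φ)/(1 − sin φ) = tan²(45° + 24.9°/2) = 2.454.

2.45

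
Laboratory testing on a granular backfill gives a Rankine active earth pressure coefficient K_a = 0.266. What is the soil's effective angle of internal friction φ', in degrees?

35.4°

K_a = tan²(45° − φ/2) ⇒ 45° − φ/2 = arctan(√0.266) = 27.28°.
φ = 2(45° − 27.28°) = 35.43°.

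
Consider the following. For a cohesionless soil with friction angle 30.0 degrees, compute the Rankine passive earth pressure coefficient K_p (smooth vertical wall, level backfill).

3.00

K_p = (1 + sin φ)/(1 − sin φ) = tan²(45° + 30.0°/2) = 3.000.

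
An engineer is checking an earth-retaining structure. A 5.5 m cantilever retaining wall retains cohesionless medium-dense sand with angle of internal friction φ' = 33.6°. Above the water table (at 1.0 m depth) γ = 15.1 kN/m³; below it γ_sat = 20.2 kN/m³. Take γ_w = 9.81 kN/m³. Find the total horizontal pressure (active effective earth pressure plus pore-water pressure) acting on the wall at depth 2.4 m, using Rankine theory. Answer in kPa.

22.3 kPa

K_a = (1 − sin φ)/(1 + sin φ) = 0.2875.
γ' = 20.2 − 9.81 = 10.39 kN/m³.
Effective vertical stress at 2.4 m: σ'_v = 15.1×1.0 + 10.39×1.40 = 29.65 kPa.
σ'_h = K_a σ'_v = 0.2875 × 29.65 = 8.523 kPa; u = γ_w × 1.40 = 13.73 kPa.
Total σ_h = 8.523 + 13.73 = 22.26 kPa.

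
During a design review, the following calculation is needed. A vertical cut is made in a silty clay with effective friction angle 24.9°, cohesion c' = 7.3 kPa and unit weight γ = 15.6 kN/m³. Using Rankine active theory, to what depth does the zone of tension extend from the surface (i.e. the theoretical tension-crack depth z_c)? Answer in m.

K_a = tan²(45° − 24.9°/2) = 0.4074; √K_a = 0.6383.
The active pressure is zero where K_a γ z = 2c√K_a, so z_c = 2c/(γ√K_a) = 2×7.3/(15.6×0.6383) = 1.466 m.

1.47 m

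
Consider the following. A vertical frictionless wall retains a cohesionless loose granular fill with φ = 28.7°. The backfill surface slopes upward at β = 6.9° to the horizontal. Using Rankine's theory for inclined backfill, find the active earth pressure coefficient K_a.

K_a = cos β · (cos β − √(cos²β − cos²φ)) / (cos β + √(cos²β − cos²φ)).
cos β = 0.9928, cos φ = 0.8771, √(cos²β − cos²φ) = 0.4650.
K_a = 0.9928 × (0.9928 − 0.4650)/(0.9928 + 0.4650) = 0.3595.

0.359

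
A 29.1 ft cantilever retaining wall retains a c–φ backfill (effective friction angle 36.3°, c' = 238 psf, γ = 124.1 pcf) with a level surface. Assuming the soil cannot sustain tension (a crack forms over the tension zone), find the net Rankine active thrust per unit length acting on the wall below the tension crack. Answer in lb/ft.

K_a = 0.2563; √K_a = 0.5062.
Tension-crack depth z_c = 2c/(γ√K_a) = 2×238/(124.1×0.5062) = 7.577 ft.
σ_a at base = K_a γ H − 2c√K_a = 0.2563×124.1×29.1 − 2×238×0.5062 = 684.5 psf.
P_a = ½ × 684.5 × (H − z_c) = 0.5×684.5×21.52 = 7366 lb/ft.

7370 lb/ft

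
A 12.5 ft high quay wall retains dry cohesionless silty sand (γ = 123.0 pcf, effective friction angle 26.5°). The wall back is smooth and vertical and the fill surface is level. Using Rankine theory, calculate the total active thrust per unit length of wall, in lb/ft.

3680 lb/ft

K_a = tan²(45° − φ/2) = 0.3829.
P_a = ½ K_a γ H² = 0.5 × 0.3829 × 123.0 × 12.5² = 3680 lb/ft.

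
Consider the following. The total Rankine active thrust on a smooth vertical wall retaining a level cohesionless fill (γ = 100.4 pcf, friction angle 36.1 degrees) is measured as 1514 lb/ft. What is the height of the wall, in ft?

10.8 ft

K_a = 0.2585. P_a = ½ K_a γ H² ⇒ H = √(2P_a/(K_a γ)).
H = √(2×1514/(0.2585×100.4)) = 10.80 ft.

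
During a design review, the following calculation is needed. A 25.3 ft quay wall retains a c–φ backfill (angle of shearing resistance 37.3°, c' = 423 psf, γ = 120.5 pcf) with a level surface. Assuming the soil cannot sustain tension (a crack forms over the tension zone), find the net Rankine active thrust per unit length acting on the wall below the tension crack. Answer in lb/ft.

K_a = 0.2453; √K_a = 0.4953.
Tension-crack depth z_c = 2c/(γ√K_a) = 2×423/(120.5×0.4953) = 14.17 ft.
σ_a at base = K_a γ H − 2c√K_a = 0.2453×120.5×25.3 − 2×423×0.4953 = 328.9 psf.
P_a = ½ × 328.9 × (H − z_c) = 0.5×328.9×11.13 = 1830 lb/ft.

1830 lb/ft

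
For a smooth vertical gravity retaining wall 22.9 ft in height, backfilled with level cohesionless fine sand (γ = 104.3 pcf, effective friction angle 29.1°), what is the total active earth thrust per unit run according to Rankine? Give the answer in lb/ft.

9450 lb/ft

K_a = tan²(45° − φ/2) = 0.3456.
P_a = ½ K_a γ H² = 0.5 × 0.3456 × 104.3 × 22.9² = 9451 lb/ft.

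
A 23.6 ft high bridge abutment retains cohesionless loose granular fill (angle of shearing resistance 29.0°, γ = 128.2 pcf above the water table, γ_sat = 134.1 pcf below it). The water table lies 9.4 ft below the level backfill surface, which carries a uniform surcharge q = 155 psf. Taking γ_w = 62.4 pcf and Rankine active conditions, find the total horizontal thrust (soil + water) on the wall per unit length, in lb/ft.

K_a = tan²(45° − φ/2) = 0.3470.
γ' = 134.1 − 62.4 = 71.70 pcf. h₂ = H − d_w = 14.2 ft.
σ'_h: at surface K_a·q = 53.78; at WT K_a(q+γd_w) = 471.9; at base K_a(q+γd_w+γ'h₂) = 825.2 psf.
P₁ = ½(53.78+471.9)×9.4 = 2471; P₂ = ½(471.9+825.2)×14.2 = 9209; P_w = ½γ_w h₂² = 6291.
Total = 2471+9209+6291 = 17970 lb/ft.

18000 lb/ft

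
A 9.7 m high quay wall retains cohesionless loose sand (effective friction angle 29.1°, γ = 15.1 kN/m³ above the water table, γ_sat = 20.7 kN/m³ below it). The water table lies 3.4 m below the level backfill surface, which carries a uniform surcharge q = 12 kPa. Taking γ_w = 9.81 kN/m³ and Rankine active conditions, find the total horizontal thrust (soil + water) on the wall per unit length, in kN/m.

452 kN/m

K_a = tan²(45° − φ/2) = 0.3456.
γ' = 20.7 − 9.81 = 10.89 kN/m³. h₂ = H − d_w = 6.3 m.
σ'_h: at surface K_a·q = 4.147; at WT K_a(q+γd_w) = 21.89; at base K_a(q+γd_w+γ'h₂) = 45.60 kPa.
P₁ = ½(4.147+21.89)×3.4 = 44.26; P₂ = ½(21.89+45.60)×6.3 = 212.6; P_w = ½γ_w h₂² = 194.7.
Total = 44.26+212.6+194.7 = 451.5 kN/m.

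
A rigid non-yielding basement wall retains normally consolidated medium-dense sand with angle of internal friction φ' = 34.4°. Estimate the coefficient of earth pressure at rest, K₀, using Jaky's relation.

0.435

K₀ = 1 − sin φ' = 1 − sin 34.4° = 0.4350.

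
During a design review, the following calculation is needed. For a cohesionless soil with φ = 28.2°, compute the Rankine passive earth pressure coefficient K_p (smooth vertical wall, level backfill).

2.79

K_p = (1 + sin φ)/(1 − sin φ) = tan²(45° + 28.2°/2) = 2.792.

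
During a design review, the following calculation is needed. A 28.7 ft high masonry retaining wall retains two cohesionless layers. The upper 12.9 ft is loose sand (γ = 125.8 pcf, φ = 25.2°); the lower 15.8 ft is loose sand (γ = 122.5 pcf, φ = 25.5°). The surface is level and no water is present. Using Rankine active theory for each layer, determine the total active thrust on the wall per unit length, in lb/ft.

K_a1 = tan²(45°−25.2°/2) = 0.4027; K_a2 = tan²(45°−25.5°/2) = 0.3981.
Layer 1: σ at base = K_a1 γ₁ h₁ = 653.6 psf; P₁ = ½×653.6×12.9 = 4216.
Layer 2: σ_v at top = γ₁h₁ = 1623; σ_h top = K_a2×1623 = 646.0; σ_h base = K_a2×(1623+122.5×15.8) = 1417.
P₂ = ½(646.0+1417)×15.8 = 16290. Total P_a = 4216+16290 = 20510 lb/ft.

20500 lb/ft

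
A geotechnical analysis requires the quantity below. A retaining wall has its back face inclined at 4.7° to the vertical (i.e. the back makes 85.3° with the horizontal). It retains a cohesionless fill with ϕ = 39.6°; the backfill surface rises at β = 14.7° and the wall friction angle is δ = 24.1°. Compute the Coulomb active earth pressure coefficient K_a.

0.280

K_a = sin²(α+φ) / [sin²α · sin(α−δ) · (1 + √{sin(φ+δ)sin(φ−β) / (sin(α−δ)sin(α+β))})²].
With α = 85.3°, φ = 39.6°, δ = 24.1°, β = 14.7°: K_a = 0.2800.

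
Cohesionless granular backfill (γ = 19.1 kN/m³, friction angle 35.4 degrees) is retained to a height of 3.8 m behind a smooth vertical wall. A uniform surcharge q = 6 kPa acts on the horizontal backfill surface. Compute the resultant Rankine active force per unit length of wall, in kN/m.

K_a = tan²(45° − φ/2) = 0.2664.
Soil triangle: ½ K_a γ H² = 0.5×0.2664×19.1×3.8² = 36.74 kN/m.
Surcharge rectangle: K_a q H = 0.2664×6×3.8 = 6.074 kN/m.
Total = 36.74 + 6.074 = 42.81 kN/m.

42.8 kN/m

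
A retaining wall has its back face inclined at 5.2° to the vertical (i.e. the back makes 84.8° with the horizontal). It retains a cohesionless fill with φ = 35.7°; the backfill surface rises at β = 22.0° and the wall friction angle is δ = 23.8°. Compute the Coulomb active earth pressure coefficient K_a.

K_a = sin²(α+φ) / [sin²α · sin(α−δ) · (1 + √{sin(φ+δ)sin(φ−β) / (sin(α−δ)sin(α+β))})²].
With α = 84.8°, φ = 35.7°, δ = 23.8°, β = 22.0°: K_a = 0.3836.

0.384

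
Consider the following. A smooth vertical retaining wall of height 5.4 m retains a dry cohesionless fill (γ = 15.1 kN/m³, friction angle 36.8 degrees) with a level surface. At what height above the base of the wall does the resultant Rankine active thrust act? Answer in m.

K_a = 0.2508.
The pressure distribution is triangular, so the resultant acts at H/3 above the base = 5.4/3 = 1.800 m.

1.80 m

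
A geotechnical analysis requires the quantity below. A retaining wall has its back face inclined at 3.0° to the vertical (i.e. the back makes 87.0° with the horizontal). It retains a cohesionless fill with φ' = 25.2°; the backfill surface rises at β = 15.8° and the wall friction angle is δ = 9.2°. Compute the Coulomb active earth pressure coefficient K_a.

0.512

K_a = sin²(α+φ) / [sin²α · sin(α−δ) · (1 + √{sin(φ+δ)sin(φ−β) / (sin(α−δ)sin(α+β))})²].
With α = 87.0°, φ = 25.2°, δ = 9.2°, β = 15.8°: K_a = 0.5116.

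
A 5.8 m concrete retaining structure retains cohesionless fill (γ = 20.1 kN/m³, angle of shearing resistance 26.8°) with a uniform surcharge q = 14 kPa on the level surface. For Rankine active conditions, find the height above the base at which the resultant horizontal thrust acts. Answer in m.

K_a = 0.3785.
Triangular part P₁ = ½K_aγH² = 128.0 at H/3 = 1.933 m; rectangular part P₂ = K_a q H = 30.73 at H/2 = 2.900 m.
ȳ = (P₁·1.933 + P₂·2.900)/(P₁+P₂) = 2.121 m.

2.12 m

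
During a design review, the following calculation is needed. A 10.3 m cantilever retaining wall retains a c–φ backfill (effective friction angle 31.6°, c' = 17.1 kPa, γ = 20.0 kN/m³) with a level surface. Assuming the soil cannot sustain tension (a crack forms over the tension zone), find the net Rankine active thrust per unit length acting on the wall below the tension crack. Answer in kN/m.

K_a = 0.3123; √K_a = 0.5589.
Tension-crack depth z_c = 2c/(γ√K_a) = 2×17.1/(20.0×0.5589) = 3.060 m.
σ_a at base = K_a γ H − 2c√K_a = 0.3123×20.0×10.3 − 2×17.1×0.5589 = 45.23 kPa.
P_a = ½ × 45.23 × (H − z_c) = 0.5×45.23×7.240 = 163.7 kN/m.

164 kN/m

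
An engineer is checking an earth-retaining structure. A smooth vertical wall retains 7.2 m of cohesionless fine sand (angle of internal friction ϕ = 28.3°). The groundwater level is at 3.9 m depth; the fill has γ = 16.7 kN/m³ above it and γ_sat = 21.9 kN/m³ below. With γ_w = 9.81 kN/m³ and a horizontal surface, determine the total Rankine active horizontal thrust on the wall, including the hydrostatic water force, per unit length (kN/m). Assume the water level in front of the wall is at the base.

199 kN/m

K_a = tan²(45° − φ/2) = 0.3568.
γ' = 21.9 − 9.81 = 12.09 kN/m³. Depth below WT = 3.3 m.
σ'_h at WT = K_a γ d_w = 23.24 kPa; at base = 23.24 + K_a γ' × 3.3 = 37.47 kPa.
P₁ (0–3.9 m) = ½×23.24×3.9 = 45.31. P₂ (3.9–7.2 m) = ½(23.24+37.47)×3.3 = 100.2.
P_w = ½ γ_w h₂² = 0.5×9.81×3.3² = 53.42. Total = 45.31+100.2+53.42 = 198.9 kN/m.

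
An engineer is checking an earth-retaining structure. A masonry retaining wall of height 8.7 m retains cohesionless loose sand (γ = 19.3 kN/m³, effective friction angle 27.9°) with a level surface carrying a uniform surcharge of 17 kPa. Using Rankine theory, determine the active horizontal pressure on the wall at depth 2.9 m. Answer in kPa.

26.4 kPa

K_a = (1 − sin φ)/(1 + sin φ) = 0.3625.
σ_v = γz + q = 19.3 × 2.9 + 17 = 72.97 kPa.
σ_h = K_a σ_v = 0.3625 × 72.97 = 26.45 kPa.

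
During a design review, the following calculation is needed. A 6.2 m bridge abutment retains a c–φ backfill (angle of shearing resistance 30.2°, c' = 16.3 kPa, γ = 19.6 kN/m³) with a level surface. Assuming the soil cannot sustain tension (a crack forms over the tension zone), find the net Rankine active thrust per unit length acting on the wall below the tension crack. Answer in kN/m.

35.4 kN/m

K_a = 0.3307; √K_a = 0.5750.
Tension-crack depth z_c = 2c/(γ√K_a) = 2×16.3/(19.6×0.5750) = 2.893 m.
σ_a at base = K_a γ H − 2c√K_a = 0.3307×19.6×6.2 − 2×16.3×0.5750 = 21.44 kPa.
P_a = ½ × 21.44 × (H − z_c) = 0.5×21.44×3.307 = 35.45 kN/m.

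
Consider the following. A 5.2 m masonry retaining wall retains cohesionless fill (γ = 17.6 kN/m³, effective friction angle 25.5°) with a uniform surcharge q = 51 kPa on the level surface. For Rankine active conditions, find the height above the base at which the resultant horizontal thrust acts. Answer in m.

K_a = 0.3981.
Triangular part P₁ = ½K_aγH² = 94.73 at H/3 = 1.733 m; rectangular part P₂ = K_a q H = 105.6 at H/2 = 2.600 m.
ȳ = (P₁·1.733 + P₂·2.600)/(P₁+P₂) = 2.190 m.

2.19 m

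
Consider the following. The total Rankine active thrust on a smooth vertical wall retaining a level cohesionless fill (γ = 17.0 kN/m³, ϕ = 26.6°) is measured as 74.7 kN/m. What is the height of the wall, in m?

4.80 m

K_a = 0.3814. P_a = ½ K_a γ H² ⇒ H = √(2P_a/(K_a γ)).
H = √(2×74.7/(0.3814×17.0)) = 4.800 m.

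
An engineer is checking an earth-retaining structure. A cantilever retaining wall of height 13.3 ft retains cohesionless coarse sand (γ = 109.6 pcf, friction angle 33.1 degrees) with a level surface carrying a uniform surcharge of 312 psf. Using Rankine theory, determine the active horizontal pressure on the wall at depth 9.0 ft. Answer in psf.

K_a = (1 − sin φ)/(1 + sin φ) = 0.2936.
σ_v = γz + q = 109.6 × 9.0 + 312 = 1298 psf.
σ_h = K_a σ_v = 0.2936 × 1298 = 381.2 psf.

381 psf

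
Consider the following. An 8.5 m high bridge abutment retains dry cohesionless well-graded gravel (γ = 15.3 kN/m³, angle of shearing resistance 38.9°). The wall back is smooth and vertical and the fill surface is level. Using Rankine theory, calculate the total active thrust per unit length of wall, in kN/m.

K_a = tan²(45° − φ/2) = 0.2285.
P_a = ½ K_a γ H² = 0.5 × 0.2285 × 15.3 × 8.5² = 126.3 kN/m.

126 kN/m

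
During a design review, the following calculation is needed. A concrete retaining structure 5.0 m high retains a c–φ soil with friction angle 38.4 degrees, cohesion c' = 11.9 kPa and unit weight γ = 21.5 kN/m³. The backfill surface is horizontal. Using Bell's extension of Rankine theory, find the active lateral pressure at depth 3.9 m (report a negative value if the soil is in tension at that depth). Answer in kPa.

8.09 kPa

K_a = (1 − sin φ)/(1 + sin φ) = 0.2337.
σ_a = K_a γ z − 2c√K_a = 0.2337×21.5×3.9 − 2×11.9×0.4834 = 8.090 kPa.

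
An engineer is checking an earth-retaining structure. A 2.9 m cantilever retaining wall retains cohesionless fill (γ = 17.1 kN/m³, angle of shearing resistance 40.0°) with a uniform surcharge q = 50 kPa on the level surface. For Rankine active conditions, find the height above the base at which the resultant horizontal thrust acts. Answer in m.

1.29 m

K_a = 0.2174.
Triangular part P₁ = ½K_aγH² = 15.64 at H/3 = 0.9667 m; rectangular part P₂ = K_a q H = 31.53 at H/2 = 1.450 m.
ȳ = (P₁·0.9667 + P₂·1.450)/(P₁+P₂) = 1.290 m.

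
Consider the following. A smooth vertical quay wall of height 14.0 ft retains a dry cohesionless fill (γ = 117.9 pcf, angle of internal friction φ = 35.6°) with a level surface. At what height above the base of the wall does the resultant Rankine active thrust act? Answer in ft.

4.67 ft

K_a = 0.2641.
The pressure distribution is triangular, so the resultant acts at H/3 above the base = 14.0/3 = 4.667 ft.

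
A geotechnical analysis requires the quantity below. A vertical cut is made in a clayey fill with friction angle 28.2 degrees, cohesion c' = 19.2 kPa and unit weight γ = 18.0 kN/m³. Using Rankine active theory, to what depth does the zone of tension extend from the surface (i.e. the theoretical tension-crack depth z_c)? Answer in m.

3.56 m

K_a = tan²(45° − 28.2°/2) = 0.3582; √K_a = 0.5985.
The active pressure is zero where K_a γ z = 2c√K_a, so z_c = 2c/(γ√K_a) = 2×19.2/(18.0×0.5985) = 3.565 m.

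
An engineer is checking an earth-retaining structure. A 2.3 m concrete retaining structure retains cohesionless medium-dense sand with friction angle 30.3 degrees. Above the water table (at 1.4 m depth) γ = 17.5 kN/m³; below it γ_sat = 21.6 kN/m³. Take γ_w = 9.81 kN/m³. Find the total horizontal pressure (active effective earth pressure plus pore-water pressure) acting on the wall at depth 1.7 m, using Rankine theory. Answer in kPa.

12.2 kPa

K_a = (1 − sin φ)/(1 + sin φ) = 0.3293.
γ' = 21.6 − 9.81 = 11.79 kN/m³.
Effective vertical stress at 1.7 m: σ'_v = 17.5×1.4 + 11.79×0.300 = 28.04 kPa.
σ'_h = K_a σ'_v = 0.3293 × 28.04 = 9.233 kPa; u = γ_w × 0.300 = 2.943 kPa.
Total σ_h = 9.233 + 2.943 = 12.18 kPa.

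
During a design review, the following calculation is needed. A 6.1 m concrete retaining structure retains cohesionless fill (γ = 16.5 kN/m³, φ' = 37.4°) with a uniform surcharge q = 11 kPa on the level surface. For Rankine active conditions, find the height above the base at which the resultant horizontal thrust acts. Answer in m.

2.22 m

K_a = 0.2443.
Triangular part P₁ = ½K_aγH² = 74.98 at H/3 = 2.033 m; rectangular part P₂ = K_a q H = 16.39 at H/2 = 3.050 m.
ȳ = (P₁·2.033 + P₂·3.050)/(P₁+P₂) = 2.216 m.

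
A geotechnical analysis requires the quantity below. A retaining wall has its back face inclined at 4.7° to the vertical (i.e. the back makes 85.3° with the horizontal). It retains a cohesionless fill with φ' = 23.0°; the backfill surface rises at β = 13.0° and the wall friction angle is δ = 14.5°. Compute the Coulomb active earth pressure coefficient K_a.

0.538

K_a = sin²(α+φ) / [sin²α · sin(α−δ) · (1 + √{sin(φ+δ)sin(φ−β) / (sin(α−δ)sin(α+β))})²].
With α = 85.3°, φ = 23.0°, δ = 14.5°, β = 13.0°: K_a = 0.5381.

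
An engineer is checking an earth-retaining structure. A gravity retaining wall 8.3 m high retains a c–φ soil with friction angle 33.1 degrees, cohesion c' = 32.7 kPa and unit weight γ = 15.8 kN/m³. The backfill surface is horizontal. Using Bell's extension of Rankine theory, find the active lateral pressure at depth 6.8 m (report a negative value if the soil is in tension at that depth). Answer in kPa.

K_a = (1 − sin φ)/(1 + sin φ) = 0.2936.
σ_a = K_a γ z − 2c√K_a = 0.2936×15.8×6.8 − 2×32.7×0.5418 = -3.894 kPa.

-3.89 kPa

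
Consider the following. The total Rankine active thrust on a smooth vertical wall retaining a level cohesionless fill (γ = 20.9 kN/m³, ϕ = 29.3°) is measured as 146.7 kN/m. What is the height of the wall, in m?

6.40 m

K_a = 0.3428. P_a = ½ K_a γ H² ⇒ H = √(2P_a/(K_a γ)).
H = √(2×146.7/(0.3428×20.9)) = 6.399 m.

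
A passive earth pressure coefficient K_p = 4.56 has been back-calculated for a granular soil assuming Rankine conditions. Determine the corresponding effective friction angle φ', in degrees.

39.8°

K_p = (1+sin φ)/(1−sin φ) ⇒ sin φ = (K_p − 1)/(K_p + 1) = 0.6403.
φ = arcsin(0.6403) = 39.81°.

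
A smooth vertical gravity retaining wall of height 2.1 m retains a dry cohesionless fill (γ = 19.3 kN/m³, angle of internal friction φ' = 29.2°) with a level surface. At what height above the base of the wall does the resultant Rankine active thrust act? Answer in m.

0.700 m

K_a = 0.3442.
The pressure distribution is triangular, so the resultant acts at H/3 above the base = 2.1/3 = 0.7000 m.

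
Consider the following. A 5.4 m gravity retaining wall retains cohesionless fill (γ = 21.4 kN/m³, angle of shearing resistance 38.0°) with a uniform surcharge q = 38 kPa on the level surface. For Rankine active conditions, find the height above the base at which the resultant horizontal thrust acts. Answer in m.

2.16 m

K_a = 0.2379.
Triangular part P₁ = ½K_aγH² = 74.22 at H/3 = 1.800 m; rectangular part P₂ = K_a q H = 48.81 at H/2 = 2.700 m.
ȳ = (P₁·1.800 + P₂·2.700)/(P₁+P₂) = 2.157 m.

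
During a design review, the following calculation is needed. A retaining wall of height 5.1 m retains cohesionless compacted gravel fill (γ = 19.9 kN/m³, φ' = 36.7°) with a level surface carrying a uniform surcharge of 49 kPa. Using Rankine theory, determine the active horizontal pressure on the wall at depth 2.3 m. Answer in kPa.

K_a = (1 − sin φ)/(1 + sin φ) = 0.2519.
σ_v = γz + q = 19.9 × 2.3 + 49 = 94.77 kPa.
σ_h = K_a σ_v = 0.2519 × 94.77 = 23.87 kPa.

23.9 kPa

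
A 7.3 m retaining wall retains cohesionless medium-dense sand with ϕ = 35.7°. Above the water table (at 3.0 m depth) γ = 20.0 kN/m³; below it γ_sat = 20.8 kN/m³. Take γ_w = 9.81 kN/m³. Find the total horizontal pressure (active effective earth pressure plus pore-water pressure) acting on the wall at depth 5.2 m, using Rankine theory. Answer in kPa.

K_a = (1 − sin φ)/(1 + sin φ) = 0.2630.
γ' = 20.8 − 9.81 = 10.99 kN/m³.
Effective vertical stress at 5.2 m: σ'_v = 20.0×3.0 + 10.99×2.20 = 84.18 kPa.
σ'_h = K_a σ'_v = 0.2630 × 84.18 = 22.14 kPa; u = γ_w × 2.20 = 21.58 kPa.
Total σ_h = 22.14 + 21.58 = 43.72 kPa.

43.7 kPa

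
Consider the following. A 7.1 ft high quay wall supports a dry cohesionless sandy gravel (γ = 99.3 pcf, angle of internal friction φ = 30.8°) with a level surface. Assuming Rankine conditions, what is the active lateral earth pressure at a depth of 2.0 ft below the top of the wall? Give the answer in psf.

64.1 psf

K_a = (1 − sin φ)/(1 + sin φ) = 0.3227.
σ_h = K_a γ z = 0.3227 × 99.3 × 2.0 = 64.09 psf.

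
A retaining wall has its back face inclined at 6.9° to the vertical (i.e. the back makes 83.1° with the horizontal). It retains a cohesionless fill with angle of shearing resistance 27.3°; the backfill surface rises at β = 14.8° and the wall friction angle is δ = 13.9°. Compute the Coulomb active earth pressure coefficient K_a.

K_a = sin²(α+φ) / [sin²α · sin(α−δ) · (1 + √{sin(φ+δ)sin(φ−β) / (sin(α−δ)sin(α+β))})²].
With α = 83.1°, φ = 27.3°, δ = 13.9°, β = 14.8°: K_a = 0.4918.

0.492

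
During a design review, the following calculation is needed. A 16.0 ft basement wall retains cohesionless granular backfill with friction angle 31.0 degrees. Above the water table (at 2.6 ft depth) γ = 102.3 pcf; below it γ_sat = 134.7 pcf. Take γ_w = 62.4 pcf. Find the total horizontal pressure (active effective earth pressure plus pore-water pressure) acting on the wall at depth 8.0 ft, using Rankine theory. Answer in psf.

K_a = (1 − sin φ)/(1 + sin φ) = 0.3201.
γ' = 134.7 − 62.4 = 72.30 pcf.
Effective vertical stress at 8.0 ft: σ'_v = 102.3×2.6 + 72.30×5.40 = 656.4 psf.
σ'_h = K_a σ'_v = 0.3201 × 656.4 = 210.1 psf; u = γ_w × 5.40 = 337.0 psf.
Total σ_h = 210.1 + 337.0 = 547.1 psf.

547 psf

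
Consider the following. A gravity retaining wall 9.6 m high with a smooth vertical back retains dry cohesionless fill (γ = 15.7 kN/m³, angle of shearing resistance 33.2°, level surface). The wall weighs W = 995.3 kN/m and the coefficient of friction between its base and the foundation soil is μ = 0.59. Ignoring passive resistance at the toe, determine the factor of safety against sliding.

K_a = tan²(45° − 33.2°/2) = 0.2924.
P_a = ½K_aγH² = 0.5×0.2924×15.7×9.6² = 211.5 kN/m, acting at H/3 = 3.200 m above the base.
FS_sliding = μW / P_a = 0.59×995.3 / 211.5 = 2.776.

2.78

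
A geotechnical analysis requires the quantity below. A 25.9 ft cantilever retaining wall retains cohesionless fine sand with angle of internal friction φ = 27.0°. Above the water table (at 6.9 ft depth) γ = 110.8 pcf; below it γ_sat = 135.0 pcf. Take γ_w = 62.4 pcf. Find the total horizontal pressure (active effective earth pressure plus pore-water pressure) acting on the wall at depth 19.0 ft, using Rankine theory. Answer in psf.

K_a = (1 − sin φ)/(1 + sin φ) = 0.3755.
γ' = 135.0 − 62.4 = 72.60 pcf.
Effective vertical stress at 19.0 ft: σ'_v = 110.8×6.9 + 72.60×12.1 = 1643 psf.
σ'_h = K_a σ'_v = 0.3755 × 1643 = 617.0 psf; u = γ_w × 12.1 = 755.0 psf.
Total σ_h = 617.0 + 755.0 = 1372 psf.

1370 psf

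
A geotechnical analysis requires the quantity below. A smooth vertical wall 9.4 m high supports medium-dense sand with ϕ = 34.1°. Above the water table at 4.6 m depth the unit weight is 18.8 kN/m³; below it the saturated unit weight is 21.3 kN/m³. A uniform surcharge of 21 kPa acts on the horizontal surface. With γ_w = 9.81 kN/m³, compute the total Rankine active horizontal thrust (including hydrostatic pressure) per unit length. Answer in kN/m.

379 kN/m

K_a = tan²(45° − φ/2) = 0.2815.
γ' = 21.3 − 9.81 = 11.49 kN/m³. h₂ = H − d_w = 4.8 m.
σ'_h: at surface K_a·q = 5.912; at WT K_a(q+γd_w) = 30.26; at base K_a(q+γd_w+γ'h₂) = 45.79 kPa.
P₁ = ½(5.912+30.26)×4.6 = 83.19; P₂ = ½(30.26+45.79)×4.8 = 182.5; P_w = ½γ_w h₂² = 113.0.
Total = 83.19+182.5+113.0 = 378.7 kN/m.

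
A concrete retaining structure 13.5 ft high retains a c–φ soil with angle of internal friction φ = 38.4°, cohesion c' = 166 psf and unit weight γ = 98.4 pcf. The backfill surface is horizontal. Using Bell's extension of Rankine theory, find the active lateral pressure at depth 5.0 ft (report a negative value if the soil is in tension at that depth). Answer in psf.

-45.5 psf

K_a = (1 − sin φ)/(1 + sin φ) = 0.2337.
σ_a = K_a γ z − 2c√K_a = 0.2337×98.4×5.0 − 2×166×0.4834 = -45.52 psf.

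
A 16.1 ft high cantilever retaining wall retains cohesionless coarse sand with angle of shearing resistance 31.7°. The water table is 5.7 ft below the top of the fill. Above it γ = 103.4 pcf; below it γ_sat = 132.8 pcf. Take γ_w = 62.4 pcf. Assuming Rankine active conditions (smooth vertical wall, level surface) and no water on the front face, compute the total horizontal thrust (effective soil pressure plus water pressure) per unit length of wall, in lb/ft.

K_a = tan²(45° − φ/2) = 0.3111.
γ' = 132.8 − 62.4 = 70.40 pcf. Depth below WT = 10.4 ft.
σ'_h at WT = K_a γ d_w = 183.3 psf; at base = 183.3 + K_a γ' × 10.4 = 411.1 psf.
P₁ (0–5.7 ft) = ½×183.3×5.7 = 522.5. P₂ (5.7–16.1 ft) = ½(183.3+411.1)×10.4 = 3091.
P_w = ½ γ_w h₂² = 0.5×62.4×10.4² = 3375. Total = 522.5+3091+3375 = 6988 lb/ft.

6990 lb/ft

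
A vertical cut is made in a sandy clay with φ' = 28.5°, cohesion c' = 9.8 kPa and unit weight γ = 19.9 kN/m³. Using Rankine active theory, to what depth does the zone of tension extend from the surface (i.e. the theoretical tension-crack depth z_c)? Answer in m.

1.66 m

K_a = tan²(45° − 28.5°/2) = 0.3540; √K_a = 0.5949.
The active pressure is zero where K_a γ z = 2c√K_a, so z_c = 2c/(γ√K_a) = 2×9.8/(19.9×0.5949) = 1.656 m.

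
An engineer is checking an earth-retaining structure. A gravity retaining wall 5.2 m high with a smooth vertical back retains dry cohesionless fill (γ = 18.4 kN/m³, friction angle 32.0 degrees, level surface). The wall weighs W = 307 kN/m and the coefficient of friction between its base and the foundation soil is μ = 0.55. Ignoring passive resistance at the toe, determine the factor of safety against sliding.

2.21

K_a = tan²(45° − 32.0°/2) = 0.3073.
P_a = ½K_aγH² = 0.5×0.3073×18.4×5.2² = 76.44 kN/m, acting at H/3 = 1.733 m above the base.
FS_sliding = μW / P_a = 0.55×307 / 76.44 = 2.209.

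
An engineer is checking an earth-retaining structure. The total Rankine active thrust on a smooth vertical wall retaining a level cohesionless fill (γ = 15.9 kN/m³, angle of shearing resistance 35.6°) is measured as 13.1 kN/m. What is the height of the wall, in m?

2.50 m

K_a = 0.2641. P_a = ½ K_a γ H² ⇒ H = √(2P_a/(K_a γ)).
H = √(2×13.1/(0.2641×15.9)) = 2.498 m.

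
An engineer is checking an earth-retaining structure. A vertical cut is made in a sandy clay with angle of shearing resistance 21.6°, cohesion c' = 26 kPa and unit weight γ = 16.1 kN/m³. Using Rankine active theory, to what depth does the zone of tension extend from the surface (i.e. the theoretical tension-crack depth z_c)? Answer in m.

K_a = tan²(45° − 21.6°/2) = 0.4619; √K_a = 0.6796.
The active pressure is zero where K_a γ z = 2c√K_a, so z_c = 2c/(γ√K_a) = 2×26/(16.1×0.6796) = 4.753 m.

4.75 m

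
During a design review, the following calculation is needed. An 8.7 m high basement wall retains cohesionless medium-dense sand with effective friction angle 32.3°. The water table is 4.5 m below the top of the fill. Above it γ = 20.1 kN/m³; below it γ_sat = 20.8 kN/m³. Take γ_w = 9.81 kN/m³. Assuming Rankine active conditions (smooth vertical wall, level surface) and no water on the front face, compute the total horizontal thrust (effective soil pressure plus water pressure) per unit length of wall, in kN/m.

K_a = tan²(45° − φ/2) = 0.3035.
γ' = 20.8 − 9.81 = 10.99 kN/m³. Depth below WT = 4.2 m.
σ'_h at WT = K_a γ d_w = 27.45 kPa; at base = 27.45 + K_a γ' × 4.2 = 41.46 kPa.
P₁ (0–4.5 m) = ½×27.45×4.5 = 61.76. P₂ (4.5–8.7 m) = ½(27.45+41.46)×4.2 = 144.7.
P_w = ½ γ_w h₂² = 0.5×9.81×4.2² = 86.52. Total = 61.76+144.7+86.52 = 293.0 kN/m.

293 kN/m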